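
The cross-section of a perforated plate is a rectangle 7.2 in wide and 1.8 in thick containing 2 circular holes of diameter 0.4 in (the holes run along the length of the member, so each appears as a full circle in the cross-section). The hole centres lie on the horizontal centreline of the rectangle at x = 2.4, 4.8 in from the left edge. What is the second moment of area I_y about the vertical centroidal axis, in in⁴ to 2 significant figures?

I_y ≈ 56 in⁴

Split into non-overlapping primitives; take the origin at the lower-left of the bounding box.
Plate: 7.2 × 1.8, A = 12.96 in², x = 3.6 in, Ī = 55.99 in⁴.
Hole 1 (subtracted): ⌀0.4, A = 0.1257 in², x = 2.4 in, Ī = 0.001257 in⁴.
Hole 2 (subtracted): ⌀0.4, A = 0.1257 in², x = 4.8 in, Ī = 0.001257 in⁴.
By symmetry the centroid is at mid-width, x̄ = 3.6 in.
Transfer each piece to the vertical centroidal axis using Ī + A·d² with d = x − 3.6:
  plate: d = 0 in → contributes +55.99 in⁴
  hole 1: d = -1.2 in → contributes −0.1822 in⁴
  hole 2: d = 1.2 in → contributes −0.1822 in⁴
Total I = 55.62 in⁴.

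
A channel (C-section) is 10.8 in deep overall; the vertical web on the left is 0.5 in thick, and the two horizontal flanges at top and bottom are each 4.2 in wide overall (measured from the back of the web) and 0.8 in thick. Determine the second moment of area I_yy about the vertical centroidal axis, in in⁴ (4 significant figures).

Break the section into simple shapes (no overlaps), measuring from the bottom-left corner of the bounding box.
Web: 0.5 × 10.8, A = 5.4 in², x = 0.25 in, Ī = 0.1125 in⁴.
Top flange (beyond web): 3.7 × 0.8, A = 2.96 in², x = 2.35 in, Ī = 3.37687 in⁴.
Bottom flange (beyond web): 3.7 × 0.8, A = 2.96 in², x = 2.35 in, Ī = 3.37687 in⁴.
Centroid: x̄ = ΣA·x / ΣA = 1.34823 in.
Transfer each piece to the vertical centroidal axis using Ī + A·d² with d = x − 1.34823:
  web: d = -1.09823 in → contributes +6.62553 in⁴
  top flange (beyond web): d = 1.00177 in → contributes +6.34734 in⁴
  bottom flange (beyond web): d = 1.00177 in → contributes +6.34734 in⁴
Total I = 19.3202 in⁴.

I_yy ≈ 19.32 in⁴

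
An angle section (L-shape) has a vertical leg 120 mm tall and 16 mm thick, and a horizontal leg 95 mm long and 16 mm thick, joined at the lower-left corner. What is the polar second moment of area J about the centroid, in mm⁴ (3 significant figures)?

Break the section into simple shapes (no overlaps), measuring from the bottom-left corner of the bounding box.
Vertical leg: 16 × 120, A = 1 920 mm², y = 60 mm, Ī = 2 304 000 mm⁴.
Horizontal leg (remainder): 79 × 16, A = 1 264 mm², y = 8 mm, Ī = 26 965 mm⁴.
Centroid: ȳ = ΣA·y / ΣA = 39.357 mm.
Transfer each piece to the centroidal x-axis using Ī + A·d² with d = y − 39.357:
  vertical leg: d = 20.643 mm → contributes +3 122 193 mm⁴
  horizontal leg (remainder): d = -31.357 mm → contributes +1 269 791 mm⁴
Total I = 4 391 984 mm⁴.
For the y-axis: x̄ = 26.857 mm.
Repeating about the centroidal y-axis gives I_y = 2 418 084 mm⁴.
Polar second moment: J = I_x + I_y = 6 810 068 mm⁴.

J ≈ 6.81 × 10⁶ mm⁴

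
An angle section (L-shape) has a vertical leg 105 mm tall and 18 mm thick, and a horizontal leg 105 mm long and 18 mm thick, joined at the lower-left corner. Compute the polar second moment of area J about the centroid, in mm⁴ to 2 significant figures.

J ≈ 6.8 × 10⁶ mm⁴

Treat the section as a set of non-overlapping primitives; coordinates are from the bounding-box lower-left.
Vertical leg: 18 × 105, A = 1 890 mm², y = 52.5 mm, Ī = 1 736 438 mm⁴.
Horizontal leg (remainder): 87 × 18, A = 1 566 mm², y = 9 mm, Ī = 42 282 mm⁴.
Centroid: ȳ = ΣA·y / ΣA = 32.79 mm.
Transfer each piece to the centroidal x-axis using Ī + A·d² with d = y − 32.79:
  vertical leg: d = 19.71 mm → contributes +2 470 742 mm⁴
  horizontal leg (remainder): d = -23.79 mm → contributes +928 512 mm⁴
Total I = 3 399 254 mm⁴.
For the y-axis: x̄ = 32.79 mm.
Repeating about the centroidal y-axis gives I_y = 3 399 254 mm⁴.
Polar second moment: J = I_x + I_y = 6 798 508 mm⁴.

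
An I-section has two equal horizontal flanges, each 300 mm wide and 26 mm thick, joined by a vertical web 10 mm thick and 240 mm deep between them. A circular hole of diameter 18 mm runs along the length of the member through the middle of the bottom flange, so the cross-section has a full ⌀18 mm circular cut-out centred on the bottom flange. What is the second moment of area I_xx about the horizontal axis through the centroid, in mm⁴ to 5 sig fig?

I_xx ≈ 2.8378 × 10⁸ mm⁴

Break the section into simple shapes (no overlaps), measuring from the bottom-left corner of the bounding box.
Bottom flange: 300 × 26, A = 7 800 mm², y = 13 mm, Ī = 439 400 mm⁴.
Web: 10 × 240, A = 2 400 mm², y = 146 mm, Ī = 11 520 000 mm⁴.
Top flange: 300 × 26, A = 7 800 mm², y = 279 mm, Ī = 439 400 mm⁴.
Hole (subtracted): ⌀18, A = 254.469 mm², y = 13 mm, Ī = 5152.997 mm⁴.
Centroid: ȳ = ΣA·y / ΣA = 147.9072 mm.
Transfer each piece to the horizontal axis through the centroid using Ī + A·d² with d = y − 147.9072:
  bottom flange: d = -134.9072 mm → contributes +142 399 042 mm⁴
  web: d = -1.907206 mm → contributes +11 528 730 mm⁴
  top flange: d = 131.0928 mm → contributes +134 484 902 mm⁴
  hole: d = -134.9072 mm → contributes −4 636 477 mm⁴
Total I = 283 776 197 mm⁴.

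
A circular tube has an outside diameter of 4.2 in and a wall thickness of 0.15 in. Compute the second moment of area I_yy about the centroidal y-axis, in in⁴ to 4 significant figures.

Treat the section as a set of non-overlapping primitives; coordinates are from the bounding-box lower-left.
Outer circle: ⌀4.2, A = 13.8544 in², x = 2.1 in, Ī = 15.2745 in⁴.
Bore (subtracted): ⌀3.9, A = 11.9459 in², x = 2.1 in, Ī = 11.3561 in⁴.
By symmetry the centroid is at mid-width, x̄ = 2.1 in.
All pieces are centred on the centroidal y-axis, so I = ΣĪ (holes subtracted) = 3.91843 in⁴.

I_yy ≈ 3.918 in⁴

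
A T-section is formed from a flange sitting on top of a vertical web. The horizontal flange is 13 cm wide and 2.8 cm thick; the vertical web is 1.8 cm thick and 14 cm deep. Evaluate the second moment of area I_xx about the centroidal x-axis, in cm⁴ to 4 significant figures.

I_xx ≈ 1486 cm⁴

Break the section into simple shapes (no overlaps), measuring from the bottom-left corner of the bounding box.
Flange: 13 × 2.8, A = 36.4 cm², y = 15.4 cm, Ī = 23.7813 cm⁴.
Web: 1.8 × 14, A = 25.2 cm², y = 7 cm, Ī = 411.6 cm⁴.
Centroid: ȳ = ΣA·y / ΣA = 11.9636 cm.
Transfer each piece to the centroidal x-axis using Ī + A·d² with d = y − 11.9636:
  flange: d = 3.43636 cm → contributes +453.614 cm⁴
  web: d = -4.96364 cm → contributes +1032.47 cm⁴
Total I = 1486.08 cm⁴.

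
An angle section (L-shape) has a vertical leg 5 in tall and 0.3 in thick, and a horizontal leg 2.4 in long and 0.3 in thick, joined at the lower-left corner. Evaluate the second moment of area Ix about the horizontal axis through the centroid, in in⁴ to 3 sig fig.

Treat the section as a set of non-overlapping primitives; coordinates are from the bounding-box lower-left.
Vertical leg: 0.3 × 5, A = 1.5 in², y = 2.5 in, Ī = 3.125 in⁴.
Horizontal leg (remainder): 2.1 × 0.3, A = 0.63 in², y = 0.15 in, Ī = 0.004725 in⁴.
Centroid: ȳ = ΣA·y / ΣA = 1.8049 in.
Transfer each piece to the horizontal axis through the centroid using Ī + A·d² with d = y − 1.8049:
  vertical leg: d = 0.69507 in → contributes +3.8497 in⁴
  horizontal leg (remainder): d = -1.6549 in → contributes +1.7302 in⁴
Total I = 5.5798 in⁴.

Ix ≈ 5.58 in⁴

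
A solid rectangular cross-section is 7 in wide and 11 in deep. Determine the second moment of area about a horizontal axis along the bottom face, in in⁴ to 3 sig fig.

I_base ≈ 3110 in⁴

The section: 7 × 11, A = 77 in², y = 5.5 in, Ī = 776.42 in⁴.
Transfer it to the bottom edge using Ī + A·d² with d = y − 0:
  the section: d = 5.5 in → contributes +3105.7 in⁴
Total I = 3105.7 in⁴.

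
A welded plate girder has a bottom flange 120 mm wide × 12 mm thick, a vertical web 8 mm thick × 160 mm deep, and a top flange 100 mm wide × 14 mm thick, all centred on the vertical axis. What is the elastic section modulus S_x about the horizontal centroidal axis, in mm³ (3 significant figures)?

S_x ≈ 2.54 × 10⁵ mm³

Treat the section as a set of non-overlapping primitives; coordinates are from the bounding-box lower-left.
Bottom plate: 120 × 12, A = 1 440 mm², y = 6 mm, Ī = 17 280 mm⁴.
Web plate: 8 × 160, A = 1 280 mm², y = 92 mm, Ī = 2 730 667 mm⁴.
Top plate: 100 × 14, A = 1 400 mm², y = 179 mm, Ī = 22 867 mm⁴.
Centroid: ȳ = ΣA·y / ΣA = 91.505 mm.
Transfer each piece to the horizontal centroidal axis using Ī + A·d² with d = y − 91.505:
  bottom plate: d = -85.505 mm → contributes +10 545 235 mm⁴
  web plate: d = 0.49515 mm → contributes +2 730 980 mm⁴
  top plate: d = 87.495 mm → contributes +10 740 427 mm⁴
Total I = 24 016 643 mm⁴.
Extreme fibre distance c = 94.495 mm; S = I/c = 254 157 mm³.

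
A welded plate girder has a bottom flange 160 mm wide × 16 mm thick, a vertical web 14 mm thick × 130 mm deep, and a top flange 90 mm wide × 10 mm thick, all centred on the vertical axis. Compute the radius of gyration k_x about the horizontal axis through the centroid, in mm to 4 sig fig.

k_x ≈ 58.01 mm

Break the section into simple shapes (no overlaps), measuring from the bottom-left corner of the bounding box.
Bottom plate: 160 × 16, A = 2 560 mm², y = 8 mm, Ī = 54613.3 mm⁴.
Web plate: 14 × 130, A = 1 820 mm², y = 81 mm, Ī = 2 563 167 mm⁴.
Top plate: 90 × 10, A = 900 mm², y = 151 mm, Ī = 7 500 mm⁴.
Centroid: ȳ = ΣA·y / ΣA = 57.5379 mm.
Transfer each piece to the horizontal axis through the centroid using Ī + A·d² with d = y − 57.5379:
  bottom plate: d = -49.5379 mm → contributes +6 336 857 mm⁴
  web plate: d = 23.4621 mm → contributes +3 565 024 mm⁴
  top plate: d = 93.4621 mm → contributes +7 869 151 mm⁴
Total I = 17 771 032 mm⁴.
Radius of gyration: k = √(I/A) = √(17 771 032 / 5 280) = 58.0149 mm.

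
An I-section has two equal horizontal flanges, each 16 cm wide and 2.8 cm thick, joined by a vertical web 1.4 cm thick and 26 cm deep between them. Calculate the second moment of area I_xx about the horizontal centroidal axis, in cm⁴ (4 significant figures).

Break the section into simple shapes (no overlaps), measuring from the bottom-left corner of the bounding box.
Bottom flange: 16 × 2.8, A = 44.8 cm², y = 1.4 cm, Ī = 29.2693 cm⁴.
Web: 1.4 × 26, A = 36.4 cm², y = 15.8 cm, Ī = 2050.53 cm⁴.
Top flange: 16 × 2.8, A = 44.8 cm², y = 30.2 cm, Ī = 29.2693 cm⁴.
By symmetry the centroid is at mid-height, ȳ = 15.8 cm.
Transfer each piece to the horizontal centroidal axis using Ī + A·d² with d = y − 15.8:
  bottom flange: d = -14.4 cm → contributes +9 319 cm⁴
  web: d = 0 cm → contributes +2050.53 cm⁴
  top flange: d = 14.4 cm → contributes +9 319 cm⁴
Total I = 20688.5 cm⁴.

I_xx ≈ 2.069 × 10⁴ cm⁴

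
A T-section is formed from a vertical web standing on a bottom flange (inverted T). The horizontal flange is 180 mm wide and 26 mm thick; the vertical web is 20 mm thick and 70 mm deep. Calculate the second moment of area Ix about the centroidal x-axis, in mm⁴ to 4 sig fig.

Break the section into simple shapes (no overlaps), measuring from the bottom-left corner of the bounding box.
Flange: 180 × 26, A = 4 680 mm², y = 13 mm, Ī = 263 640 mm⁴.
Web: 20 × 70, A = 1 400 mm², y = 61 mm, Ī = 571 667 mm⁴.
Centroid: ȳ = ΣA·y / ΣA = 24.0526 mm.
Transfer each piece to the centroidal x-axis using Ī + A·d² with d = y − 24.0526:
  flange: d = -11.0526 mm → contributes +835 352 mm⁴
  web: d = 36.9474 mm → contributes +2 482 818 mm⁴
Total I = 3 318 170 mm⁴.

Ix ≈ 3.318 × 10⁶ mm⁴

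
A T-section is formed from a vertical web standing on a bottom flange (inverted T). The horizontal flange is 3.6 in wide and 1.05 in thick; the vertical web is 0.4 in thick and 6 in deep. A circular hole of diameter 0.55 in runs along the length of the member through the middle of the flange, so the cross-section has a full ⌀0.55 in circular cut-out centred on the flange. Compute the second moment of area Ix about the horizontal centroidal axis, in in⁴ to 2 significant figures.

Ix ≈ 25 in⁴

Split into non-overlapping primitives; take the origin at the lower-left of the bounding box.
Flange: 3.6 × 1.05, A = 3.78 in², y = 0.525 in, Ī = 0.3473 in⁴.
Web: 0.4 × 6, A = 2.4 in², y = 4.05 in, Ī = 7.2 in⁴.
Hole (subtracted): ⌀0.55, A = 0.2376 in², y = 0.525 in, Ī = 0.004492 in⁴.
Centroid: ȳ = ΣA·y / ΣA = 1.949 in.
Transfer each piece to the horizontal centroidal axis using Ī + A·d² with d = y − 1.949:
  flange: d = -1.424 in → contributes +8.009 in⁴
  web: d = 2.101 in → contributes +17.8 in⁴
  hole: d = -1.424 in → contributes −0.486 in⁴
Total I = 25.32 in⁴.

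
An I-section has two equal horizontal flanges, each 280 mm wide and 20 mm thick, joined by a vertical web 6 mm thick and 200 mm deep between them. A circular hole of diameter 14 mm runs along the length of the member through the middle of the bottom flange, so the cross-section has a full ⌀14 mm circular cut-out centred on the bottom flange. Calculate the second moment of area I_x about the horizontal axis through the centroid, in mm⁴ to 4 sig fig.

Break the section into simple shapes (no overlaps), measuring from the bottom-left corner of the bounding box.
Bottom flange: 280 × 20, A = 5 600 mm², y = 10 mm, Ī = 186 667 mm⁴.
Web: 6 × 200, A = 1 200 mm², y = 120 mm, Ī = 4 000 000 mm⁴.
Top flange: 280 × 20, A = 5 600 mm², y = 230 mm, Ī = 186 667 mm⁴.
Hole (subtracted): ⌀14, A = 153.938 mm², y = 10 mm, Ī = 1885.74 mm⁴.
Centroid: ȳ = ΣA·y / ΣA = 121.383 mm.
Transfer each piece to the horizontal axis through the centroid using Ī + A·d² with d = y − 121.383:
  bottom flange: d = -111.383 mm → contributes +69 660 916 mm⁴
  web: d = -1.38275 mm → contributes +4 002 294 mm⁴
  top flange: d = 108.617 mm → contributes +66 253 832 mm⁴
  hole: d = -111.383 mm → contributes −1 911 659 mm⁴
Total I = 138 005 383 mm⁴.

I_x ≈ 1.380 × 10⁸ mm⁴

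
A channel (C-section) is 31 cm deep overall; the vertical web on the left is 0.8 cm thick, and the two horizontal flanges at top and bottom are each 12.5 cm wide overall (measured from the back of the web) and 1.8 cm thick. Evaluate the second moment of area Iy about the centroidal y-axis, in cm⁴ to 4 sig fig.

Split into non-overlapping primitives; take the origin at the lower-left of the bounding box.
Web: 0.8 × 31, A = 24.8 cm², x = 0.4 cm, Ī = 1.32267 cm⁴.
Top flange (beyond web): 11.7 × 1.8, A = 21.06 cm², x = 6.65 cm, Ī = 240.242 cm⁴.
Bottom flange (beyond web): 11.7 × 1.8, A = 21.06 cm², x = 6.65 cm, Ī = 240.242 cm⁴.
Centroid: x̄ = ΣA·x / ΣA = 4.3338 cm.
Transfer each piece to the centroidal y-axis using Ī + A·d² with d = x − 4.3338:
  web: d = -3.9338 cm → contributes +385.098 cm⁴
  top flange (beyond web): d = 2.3162 cm → contributes +353.224 cm⁴
  bottom flange (beyond web): d = 2.3162 cm → contributes +353.224 cm⁴
Total I = 1091.55 cm⁴.

Iy ≈ 1092 cm⁴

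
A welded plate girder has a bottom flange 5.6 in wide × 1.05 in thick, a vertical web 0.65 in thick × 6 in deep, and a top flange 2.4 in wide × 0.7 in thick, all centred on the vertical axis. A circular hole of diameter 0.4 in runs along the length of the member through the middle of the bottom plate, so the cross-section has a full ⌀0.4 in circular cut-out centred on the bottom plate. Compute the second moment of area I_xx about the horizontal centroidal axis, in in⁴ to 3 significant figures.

Split into non-overlapping primitives; take the origin at the lower-left of the bounding box.
Bottom plate: 5.6 × 1.05, A = 5.88 in², y = 0.525 in, Ī = 0.54023 in⁴.
Web plate: 0.65 × 6, A = 3.9 in², y = 4.05 in, Ī = 11.7 in⁴.
Top plate: 2.4 × 0.7, A = 1.68 in², y = 7.4 in, Ī = 0.0686 in⁴.
Hole (subtracted): ⌀0.4, A = 0.12566 in², y = 0.525 in, Ī = 0.0012566 in⁴.
Centroid: ȳ = ΣA·y / ΣA = 2.7569 in.
Transfer each piece to the horizontal centroidal axis using Ī + A·d² with d = y − 2.7569:
  bottom plate: d = -2.2319 in → contributes +29.832 in⁴
  web plate: d = 1.2931 in → contributes +18.221 in⁴
  top plate: d = 4.6431 in → contributes +36.286 in⁴
  hole: d = -2.2319 in → contributes −0.62725 in⁴
Total I = 83.711 in⁴.

I_xx ≈ 83.7 in⁴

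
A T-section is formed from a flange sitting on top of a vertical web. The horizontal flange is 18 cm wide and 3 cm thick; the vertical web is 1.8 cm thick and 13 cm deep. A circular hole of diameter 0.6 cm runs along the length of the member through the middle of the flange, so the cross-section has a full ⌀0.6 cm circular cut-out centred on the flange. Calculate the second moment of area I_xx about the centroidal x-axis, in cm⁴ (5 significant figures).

Treat the section as a set of non-overlapping primitives; coordinates are from the bounding-box lower-left.
Flange: 18 × 3, A = 54 cm², y = 14.5 cm, Ī = 40.5 cm⁴.
Web: 1.8 × 13, A = 23.4 cm², y = 6.5 cm, Ī = 329.55 cm⁴.
Hole (subtracted): ⌀0.6, A = 0.2827433 cm², y = 14.5 cm, Ī = 0.006361725 cm⁴.
Centroid: ȳ = ΣA·y / ΣA = 12.07253 cm.
Transfer each piece to the centroidal x-axis using Ī + A·d² with d = y − 12.07253:
  flange: d = 2.427472 cm → contributes +358.7016 cm⁴
  web: d = -5.572528 cm → contributes +1056.192 cm⁴
  hole: d = 2.427472 cm → contributes −1.672461 cm⁴
Total I = 1413.221 cm⁴.

I_xx ≈ 1413.2 cm⁴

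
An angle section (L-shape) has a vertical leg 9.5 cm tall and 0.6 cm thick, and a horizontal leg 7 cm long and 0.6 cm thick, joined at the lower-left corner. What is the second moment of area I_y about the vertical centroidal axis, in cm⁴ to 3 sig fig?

Split into non-overlapping primitives; take the origin at the lower-left of the bounding box.
Vertical leg: 0.6 × 9.5, A = 5.7 cm², x = 0.3 cm, Ī = 0.171 cm⁴.
Horizontal leg (remainder): 6.4 × 0.6, A = 3.84 cm², x = 3.8 cm, Ī = 13.107 cm⁴.
Centroid: x̄ = ΣA·x / ΣA = 1.7088 cm.
Transfer each piece to the vertical centroidal axis using Ī + A·d² with d = x − 1.7088:
  vertical leg: d = -1.4088 cm → contributes +11.484 cm⁴
  horizontal leg (remainder): d = 2.0912 cm → contributes +29.9 cm⁴
Total I = 41.384 cm⁴.

I_y ≈ 41.4 cm⁴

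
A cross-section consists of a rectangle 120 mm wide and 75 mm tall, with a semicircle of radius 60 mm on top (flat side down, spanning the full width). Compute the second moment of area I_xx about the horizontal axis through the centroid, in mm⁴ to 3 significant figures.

I_xx ≈ 1.94 × 10⁷ mm⁴

Break the section into simple shapes (no overlaps), measuring from the bottom-left corner of the bounding box.
Rectangular body: 120 × 75, A = 9 000 mm², y = 37.5 mm, Ī = 4 218 750 mm⁴.
Semicircular cap: semicircle r = 60, A = 5654.9 mm², y = 100.46 mm, Ī = 1 422 450 mm⁴.
Centroid: ȳ = ΣA·y / ΣA = 61.796 mm.
Transfer each piece to the horizontal axis through the centroid using Ī + A·d² with d = y − 61.796:
  rectangular body: d = -24.296 mm → contributes +9 531 496 mm⁴
  semicircular cap: d = 38.669 mm → contributes +9 877 948 mm⁴
Total I = 19 409 444 mm⁴.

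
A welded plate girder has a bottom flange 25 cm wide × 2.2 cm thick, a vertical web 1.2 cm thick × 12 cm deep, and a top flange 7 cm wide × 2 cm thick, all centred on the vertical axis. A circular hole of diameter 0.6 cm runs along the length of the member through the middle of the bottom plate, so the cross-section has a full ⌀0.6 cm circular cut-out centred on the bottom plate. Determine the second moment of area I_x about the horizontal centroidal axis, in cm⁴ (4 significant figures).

I_x ≈ 2629 cm⁴

Decompose the section into non-overlapping parts with the origin at the bottom-left of its bounding rectangle.
Bottom plate: 25 × 2.2, A = 55 cm², y = 1.1 cm, Ī = 22.1833 cm⁴.
Web plate: 1.2 × 12, A = 14.4 cm², y = 8.2 cm, Ī = 172.8 cm⁴.
Top plate: 7 × 2, A = 14 cm², y = 15.2 cm, Ī = 4.66667 cm⁴.
Hole (subtracted): ⌀0.6, A = 0.282743 cm², y = 1.1 cm, Ī = 0.00636173 cm⁴.
Centroid: ȳ = ΣA·y / ΣA = 4.70503 cm.
Transfer each piece to the horizontal centroidal axis using Ī + A·d² with d = y − 4.70503:
  bottom plate: d = -3.60503 cm → contributes +736.976 cm⁴
  web plate: d = 3.49497 cm → contributes +348.694 cm⁴
  top plate: d = 10.495 cm → contributes +1546.69 cm⁴
  hole: d = -3.60503 cm → contributes −3.68096 cm⁴
Total I = 2628.68 cm⁴.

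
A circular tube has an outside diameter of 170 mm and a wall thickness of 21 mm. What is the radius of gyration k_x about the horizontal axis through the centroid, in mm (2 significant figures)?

Split into non-overlapping primitives; take the origin at the lower-left of the bounding box.
Outer circle: ⌀170, A = 22 698 mm², y = 85 mm, Ī = 40 998 275 mm⁴.
Bore (subtracted): ⌀128, A = 12 868 mm², y = 85 mm, Ī = 13 176 795 mm⁴.
By symmetry the centroid is at mid-height, ȳ = 85 mm.
All pieces are centred on the horizontal axis through the centroid, so I = ΣĪ (holes subtracted) = 27 821 480 mm⁴.
Radius of gyration: k = √(I/A) = √(27 821 480 / 9 830) = 53.2 mm.

k_x ≈ 53 mm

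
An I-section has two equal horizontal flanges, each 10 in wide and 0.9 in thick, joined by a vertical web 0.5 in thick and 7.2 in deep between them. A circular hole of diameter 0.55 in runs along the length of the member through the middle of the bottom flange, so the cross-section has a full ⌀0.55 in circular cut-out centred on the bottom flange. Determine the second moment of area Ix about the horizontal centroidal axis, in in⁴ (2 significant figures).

Ix ≈ 310 in⁴

Split into non-overlapping primitives; take the origin at the lower-left of the bounding box.
Bottom flange: 10 × 0.9, A = 9 in², y = 0.45 in, Ī = 0.6075 in⁴.
Web: 0.5 × 7.2, A = 3.6 in², y = 4.5 in, Ī = 15.55 in⁴.
Top flange: 10 × 0.9, A = 9 in², y = 8.55 in, Ī = 0.6075 in⁴.
Hole (subtracted): ⌀0.55, A = 0.2376 in², y = 0.45 in, Ī = 0.004492 in⁴.
Centroid: ȳ = ΣA·y / ΣA = 4.545 in.
Transfer each piece to the horizontal centroidal axis using Ī + A·d² with d = y − 4.545:
  bottom flange: d = -4.095 in → contributes +151.5 in⁴
  web: d = -0.04504 in → contributes +15.56 in⁴
  top flange: d = 4.005 in → contributes +145 in⁴
  hole: d = -4.095 in → contributes −3.989 in⁴
Total I = 308.1 in⁴.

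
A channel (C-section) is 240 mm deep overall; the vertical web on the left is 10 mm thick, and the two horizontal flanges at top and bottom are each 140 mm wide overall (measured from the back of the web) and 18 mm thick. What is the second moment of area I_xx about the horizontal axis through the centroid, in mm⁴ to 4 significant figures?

I_xx ≈ 6.931 × 10⁷ mm⁴

Decompose the section into non-overlapping parts with the origin at the bottom-left of its bounding rectangle.
Web: 10 × 240, A = 2 400 mm², y = 120 mm, Ī = 11 520 000 mm⁴.
Top flange (beyond web): 130 × 18, A = 2 340 mm², y = 231 mm, Ī = 63 180 mm⁴.
Bottom flange (beyond web): 130 × 18, A = 2 340 mm², y = 9 mm, Ī = 63 180 mm⁴.
By symmetry the centroid is at mid-height, ȳ = 120 mm.
Transfer each piece to the horizontal axis through the centroid using Ī + A·d² with d = y − 120:
  web: d = 0 mm → contributes +11 520 000 mm⁴
  top flange (beyond web): d = 111 mm → contributes +28 894 320 mm⁴
  bottom flange (beyond web): d = -111 mm → contributes +28 894 320 mm⁴
Total I = 69 308 640 mm⁴.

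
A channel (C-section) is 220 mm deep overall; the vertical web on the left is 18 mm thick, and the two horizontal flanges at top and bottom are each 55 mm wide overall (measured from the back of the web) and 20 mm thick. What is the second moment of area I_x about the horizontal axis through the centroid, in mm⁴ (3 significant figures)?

Split into non-overlapping primitives; take the origin at the lower-left of the bounding box.
Web: 18 × 220, A = 3 960 mm², y = 110 mm, Ī = 15 972 000 mm⁴.
Top flange (beyond web): 37 × 20, A = 740 mm², y = 210 mm, Ī = 24 667 mm⁴.
Bottom flange (beyond web): 37 × 20, A = 740 mm², y = 10 mm, Ī = 24 667 mm⁴.
By symmetry the centroid is at mid-height, ȳ = 110 mm.
Transfer each piece to the horizontal axis through the centroid using Ī + A·d² with d = y − 110:
  web: d = 0 mm → contributes +15 972 000 mm⁴
  top flange (beyond web): d = 100 mm → contributes +7 424 667 mm⁴
  bottom flange (beyond web): d = -100 mm → contributes +7 424 667 mm⁴
Total I = 30 821 333 mm⁴.

I_x ≈ 3.08 × 10⁷ mm⁴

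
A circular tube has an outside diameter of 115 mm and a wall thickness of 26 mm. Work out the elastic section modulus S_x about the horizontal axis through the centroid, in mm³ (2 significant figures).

Split into non-overlapping primitives; take the origin at the lower-left of the bounding box.
Outer circle: ⌀115, A = 10 387 mm², y = 57.5 mm, Ī = 8 585 414 mm⁴.
Bore (subtracted): ⌀63, A = 3 117 mm², y = 57.5 mm, Ī = 773 272 mm⁴.
By symmetry the centroid is at mid-height, ȳ = 57.5 mm.
All pieces are centred on the horizontal axis through the centroid, so I = ΣĪ (holes subtracted) = 7 812 143 mm⁴.
Extreme fibre distance c = 57.5 mm; S = I/c = 135 863 mm³.

S_x ≈ 1.4 × 10⁵ mm³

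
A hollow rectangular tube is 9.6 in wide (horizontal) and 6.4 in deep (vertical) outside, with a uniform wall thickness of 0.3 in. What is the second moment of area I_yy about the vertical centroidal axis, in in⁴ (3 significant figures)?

I_yy ≈ 120 in⁴

Split into non-overlapping primitives; take the origin at the lower-left of the bounding box.
Outer rectangle: 9.6 × 6.4, A = 61.44 in², x = 4.8 in, Ī = 471.86 in⁴.
Inner void (subtracted): 9 × 5.8, A = 52.2 in², x = 4.8 in, Ī = 352.35 in⁴.
By symmetry the centroid is at mid-width, x̄ = 4.8 in.
All pieces are centred on the vertical centroidal axis, so I = ΣĪ (holes subtracted) = 119.51 in⁴.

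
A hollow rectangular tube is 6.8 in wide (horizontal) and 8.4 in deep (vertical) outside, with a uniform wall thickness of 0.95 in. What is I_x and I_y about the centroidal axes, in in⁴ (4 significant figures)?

Treat the section as a set of non-overlapping primitives; coordinates are from the bounding-box lower-left.
Outer rectangle: 6.8 × 8.4, A = 57.12 in², y = 4.2 in, Ī = 335.866 in⁴.
Inner void (subtracted): 4.9 × 6.5, A = 31.85 in², y = 4.2 in, Ī = 112.139 in⁴.
By symmetry the centroid is at mid-height, ȳ = 4.2 in.
All pieces are centred on the centroidal x-axis, so I = ΣĪ (holes subtracted) = 223.727 in⁴.
Repeating about the centroidal y-axis gives I_y = 156.376 in⁴.

I_x ≈ 223.7 in⁴, I_y ≈ 156.4 in⁴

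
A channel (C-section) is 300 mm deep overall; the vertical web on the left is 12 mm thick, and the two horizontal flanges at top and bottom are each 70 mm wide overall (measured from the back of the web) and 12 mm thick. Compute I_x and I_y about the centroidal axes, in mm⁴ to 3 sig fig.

Treat the section as a set of non-overlapping primitives; coordinates are from the bounding-box lower-left.
Web: 12 × 300, A = 3 600 mm², y = 150 mm, Ī = 27 000 000 mm⁴.
Top flange (beyond web): 58 × 12, A = 696 mm², y = 294 mm, Ī = 8 352 mm⁴.
Bottom flange (beyond web): 58 × 12, A = 696 mm², y = 6 mm, Ī = 8 352 mm⁴.
By symmetry the centroid is at mid-height, ȳ = 150 mm.
Transfer each piece to the centroidal x-axis using Ī + A·d² with d = y − 150:
  web: d = 0 mm → contributes +27 000 000 mm⁴
  top flange (beyond web): d = 144 mm → contributes +14 440 608 mm⁴
  bottom flange (beyond web): d = -144 mm → contributes +14 440 608 mm⁴
Total I = 55 881 216 mm⁴.
For the y-axis: x̄ = 15.76 mm.
Repeating about the centroidal y-axis gives I_y = 1 663 136 mm⁴.

I_x ≈ 5.59 × 10⁷ mm⁴, I_y ≈ 1.66 × 10⁶ mm⁴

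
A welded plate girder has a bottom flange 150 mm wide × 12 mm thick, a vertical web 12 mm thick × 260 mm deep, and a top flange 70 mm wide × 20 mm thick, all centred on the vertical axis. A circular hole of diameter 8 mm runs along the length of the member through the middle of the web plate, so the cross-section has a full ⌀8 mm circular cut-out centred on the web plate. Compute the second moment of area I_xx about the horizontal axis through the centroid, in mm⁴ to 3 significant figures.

Decompose the section into non-overlapping parts with the origin at the bottom-left of its bounding rectangle.
Bottom plate: 150 × 12, A = 1 800 mm², y = 6 mm, Ī = 21 600 mm⁴.
Web plate: 12 × 260, A = 3 120 mm², y = 142 mm, Ī = 17 576 000 mm⁴.
Top plate: 70 × 20, A = 1 400 mm², y = 282 mm, Ī = 46 667 mm⁴.
Hole (subtracted): ⌀8, A = 50.265 mm², y = 142 mm, Ī = 201.06 mm⁴.
Centroid: ȳ = ΣA·y / ΣA = 134.22 mm.
Transfer each piece to the horizontal axis through the centroid using Ī + A·d² with d = y − 134.22:
  bottom plate: d = -128.22 mm → contributes +29 612 683 mm⁴
  web plate: d = 7.7834 mm → contributes +17 765 015 mm⁴
  top plate: d = 147.78 mm → contributes +30 622 583 mm⁴
  hole: d = 7.7834 mm → contributes −3246.2 mm⁴
Total I = 77 997 035 mm⁴.

I_xx ≈ 7.80 × 10⁷ mm⁴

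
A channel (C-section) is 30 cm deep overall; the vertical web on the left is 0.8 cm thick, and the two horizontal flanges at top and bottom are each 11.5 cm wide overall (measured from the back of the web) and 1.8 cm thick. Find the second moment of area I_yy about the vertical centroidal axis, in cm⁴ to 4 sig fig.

Decompose the section into non-overlapping parts with the origin at the bottom-left of its bounding rectangle.
Web: 0.8 × 30, A = 24 cm², x = 0.4 cm, Ī = 1.28 cm⁴.
Top flange (beyond web): 10.7 × 1.8, A = 19.26 cm², x = 6.15 cm, Ī = 183.756 cm⁴.
Bottom flange (beyond web): 10.7 × 1.8, A = 19.26 cm², x = 6.15 cm, Ī = 183.756 cm⁴.
Centroid: x̄ = ΣA·x / ΣA = 3.94271 cm.
Transfer each piece to the vertical centroidal axis using Ī + A·d² with d = x − 3.94271:
  web: d = -3.54271 cm → contributes +302.498 cm⁴
  top flange (beyond web): d = 2.20729 cm → contributes +277.594 cm⁴
  bottom flange (beyond web): d = 2.20729 cm → contributes +277.594 cm⁴
Total I = 857.686 cm⁴.

I_yy ≈ 857.7 cm⁴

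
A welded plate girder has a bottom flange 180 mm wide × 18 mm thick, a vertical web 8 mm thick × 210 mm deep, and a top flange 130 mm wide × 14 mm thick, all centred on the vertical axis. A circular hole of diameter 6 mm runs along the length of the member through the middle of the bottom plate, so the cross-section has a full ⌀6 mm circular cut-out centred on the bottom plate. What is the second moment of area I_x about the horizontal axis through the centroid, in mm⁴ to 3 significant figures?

I_x ≈ 6.69 × 10⁷ mm⁴

Break the section into simple shapes (no overlaps), measuring from the bottom-left corner of the bounding box.
Bottom plate: 180 × 18, A = 3 240 mm², y = 9 mm, Ī = 87 480 mm⁴.
Web plate: 8 × 210, A = 1 680 mm², y = 123 mm, Ī = 6 174 000 mm⁴.
Top plate: 130 × 14, A = 1 820 mm², y = 235 mm, Ī = 29 727 mm⁴.
Hole (subtracted): ⌀6, A = 28.274 mm², y = 9 mm, Ī = 63.617 mm⁴.
Centroid: ȳ = ΣA·y / ΣA = 98.819 mm.
Transfer each piece to the horizontal axis through the centroid using Ī + A·d² with d = y − 98.819:
  bottom plate: d = -89.819 mm → contributes +26 225 985 mm⁴
  web plate: d = 24.181 mm → contributes +7 156 337 mm⁴
  top plate: d = 136.18 mm → contributes +33 782 145 mm⁴
  hole: d = -89.819 mm → contributes −228 165 mm⁴
Total I = 66 936 301 mm⁴.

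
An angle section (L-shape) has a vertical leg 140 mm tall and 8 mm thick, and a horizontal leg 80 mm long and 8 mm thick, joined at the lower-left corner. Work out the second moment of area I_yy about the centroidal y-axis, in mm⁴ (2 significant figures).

I_yy ≈ 8.6 × 10⁵ mm⁴

Split into non-overlapping primitives; take the origin at the lower-left of the bounding box.
Vertical leg: 8 × 140, A = 1 120 mm², x = 4 mm, Ī = 5 973 mm⁴.
Horizontal leg (remainder): 72 × 8, A = 576 mm², x = 44 mm, Ī = 248 832 mm⁴.
Centroid: x̄ = ΣA·x / ΣA = 17.58 mm.
Transfer each piece to the centroidal y-axis using Ī + A·d² with d = x − 17.58:
  vertical leg: d = -13.58 mm → contributes +212 669 mm⁴
  horizontal leg (remainder): d = 26.42 mm → contributes +650 740 mm⁴
Total I = 863 409 mm⁴.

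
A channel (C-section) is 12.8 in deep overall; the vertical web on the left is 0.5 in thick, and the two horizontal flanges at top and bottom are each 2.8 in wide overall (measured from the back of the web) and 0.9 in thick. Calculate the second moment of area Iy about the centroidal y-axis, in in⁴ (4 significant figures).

Break the section into simple shapes (no overlaps), measuring from the bottom-left corner of the bounding box.
Web: 0.5 × 12.8, A = 6.4 in², x = 0.25 in, Ī = 0.133333 in⁴.
Top flange (beyond web): 2.3 × 0.9, A = 2.07 in², x = 1.65 in, Ī = 0.912525 in⁴.
Bottom flange (beyond web): 2.3 × 0.9, A = 2.07 in², x = 1.65 in, Ī = 0.912525 in⁴.
Centroid: x̄ = ΣA·x / ΣA = 0.799905 in.
Transfer each piece to the centroidal y-axis using Ī + A·d² with d = x − 0.799905:
  web: d = -0.549905 in → contributes +2.06867 in⁴
  top flange (beyond web): d = 0.850095 in → contributes +2.40843 in⁴
  bottom flange (beyond web): d = 0.850095 in → contributes +2.40843 in⁴
Total I = 6.88553 in⁴.

Iy ≈ 6.886 in⁴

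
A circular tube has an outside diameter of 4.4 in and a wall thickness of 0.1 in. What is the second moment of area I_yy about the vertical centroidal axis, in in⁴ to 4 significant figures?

Break the section into simple shapes (no overlaps), measuring from the bottom-left corner of the bounding box.
Outer circle: ⌀4.4, A = 15.2053 in², x = 2.2 in, Ī = 18.3984 in⁴.
Bore (subtracted): ⌀4.2, A = 13.8544 in², x = 2.2 in, Ī = 15.2745 in⁴.
By symmetry the centroid is at mid-width, x̄ = 2.2 in.
All pieces are centred on the vertical centroidal axis, so I = ΣĪ (holes subtracted) = 3.12392 in⁴.

I_yy ≈ 3.124 in⁴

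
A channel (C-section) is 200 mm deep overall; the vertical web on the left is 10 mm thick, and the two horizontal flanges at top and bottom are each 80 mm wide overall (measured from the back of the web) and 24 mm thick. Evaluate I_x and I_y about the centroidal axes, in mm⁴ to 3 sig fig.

Split into non-overlapping primitives; take the origin at the lower-left of the bounding box.
Web: 10 × 200, A = 2 000 mm², y = 100 mm, Ī = 6 666 667 mm⁴.
Top flange (beyond web): 70 × 24, A = 1 680 mm², y = 188 mm, Ī = 80 640 mm⁴.
Bottom flange (beyond web): 70 × 24, A = 1 680 mm², y = 12 mm, Ī = 80 640 mm⁴.
By symmetry the centroid is at mid-height, ȳ = 100 mm.
Transfer each piece to the centroidal x-axis using Ī + A·d² with d = y − 100:
  web: d = 0 mm → contributes +6 666 667 mm⁴
  top flange (beyond web): d = 88 mm → contributes +13 090 560 mm⁴
  bottom flange (beyond web): d = -88 mm → contributes +13 090 560 mm⁴
Total I = 32 847 787 mm⁴.
For the y-axis: x̄ = 30.075 mm.
Repeating about the centroidal y-axis gives I_y = 3 394 637 mm⁴.

I_x ≈ 3.28 × 10⁷ mm⁴, I_y ≈ 3.39 × 10⁶ mm⁴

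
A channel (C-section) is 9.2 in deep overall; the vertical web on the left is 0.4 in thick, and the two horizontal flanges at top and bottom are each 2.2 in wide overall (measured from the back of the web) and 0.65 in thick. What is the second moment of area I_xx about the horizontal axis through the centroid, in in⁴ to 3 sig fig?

I_xx ≈ 68.8 in⁴

Break the section into simple shapes (no overlaps), measuring from the bottom-left corner of the bounding box.
Web: 0.4 × 9.2, A = 3.68 in², y = 4.6 in, Ī = 25.956 in⁴.
Top flange (beyond web): 1.8 × 0.65, A = 1.17 in², y = 8.875 in, Ī = 0.041194 in⁴.
Bottom flange (beyond web): 1.8 × 0.65, A = 1.17 in², y = 0.325 in, Ī = 0.041194 in⁴.
By symmetry the centroid is at mid-height, ȳ = 4.6 in.
Transfer each piece to the horizontal axis through the centroid using Ī + A·d² with d = y − 4.6:
  web: d = 0 in → contributes +25.956 in⁴
  top flange (beyond web): d = 4.275 in → contributes +21.424 in⁴
  bottom flange (beyond web): d = -4.275 in → contributes +21.424 in⁴
Total I = 68.804 in⁴.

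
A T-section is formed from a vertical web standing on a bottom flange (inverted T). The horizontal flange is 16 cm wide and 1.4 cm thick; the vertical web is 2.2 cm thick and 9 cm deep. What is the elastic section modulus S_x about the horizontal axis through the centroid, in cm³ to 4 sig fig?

Decompose the section into non-overlapping parts with the origin at the bottom-left of its bounding rectangle.
Flange: 16 × 1.4, A = 22.4 cm², y = 0.7 cm, Ī = 3.65867 cm⁴.
Web: 2.2 × 9, A = 19.8 cm², y = 5.9 cm, Ī = 133.65 cm⁴.
Centroid: ȳ = ΣA·y / ΣA = 3.13981 cm.
Transfer each piece to the horizontal axis through the centroid using Ī + A·d² with d = y − 3.13981:
  flange: d = -2.43981 cm → contributes +136.999 cm⁴
  web: d = 2.76019 cm → contributes +284.499 cm⁴
Total I = 421.498 cm⁴.
Extreme fibre distance c = 7.26019 cm; S = I/c = 58.056 cm³.

S_x ≈ 58.06 cm³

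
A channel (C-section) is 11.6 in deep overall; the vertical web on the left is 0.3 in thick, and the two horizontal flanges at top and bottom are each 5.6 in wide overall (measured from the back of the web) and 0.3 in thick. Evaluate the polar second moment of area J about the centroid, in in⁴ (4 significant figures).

J ≈ 161.1 in⁴

Treat the section as a set of non-overlapping primitives; coordinates are from the bounding-box lower-left.
Web: 0.3 × 11.6, A = 3.48 in², y = 5.8 in, Ī = 39.0224 in⁴.
Top flange (beyond web): 5.3 × 0.3, A = 1.59 in², y = 11.45 in, Ī = 0.011925 in⁴.
Bottom flange (beyond web): 5.3 × 0.3, A = 1.59 in², y = 0.15 in, Ī = 0.011925 in⁴.
By symmetry the centroid is at mid-height, ȳ = 5.8 in.
Transfer each piece to the centroidal x-axis using Ī + A·d² with d = y − 5.8:
  web: d = 0 in → contributes +39.0224 in⁴
  top flange (beyond web): d = 5.65 in → contributes +50.7687 in⁴
  bottom flange (beyond web): d = -5.65 in → contributes +50.7687 in⁴
Total I = 140.56 in⁴.
For the y-axis: x̄ = 1.48694 in.
Repeating about the centroidal y-axis gives I_y = 20.4971 in⁴.
Polar second moment: J = I_x + I_y = 161.057 in⁴.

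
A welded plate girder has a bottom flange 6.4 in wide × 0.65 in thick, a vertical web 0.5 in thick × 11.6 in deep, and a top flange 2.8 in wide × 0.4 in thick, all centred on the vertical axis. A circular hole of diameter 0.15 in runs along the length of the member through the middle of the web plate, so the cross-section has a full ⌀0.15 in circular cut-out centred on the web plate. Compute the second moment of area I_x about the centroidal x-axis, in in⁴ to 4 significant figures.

Decompose the section into non-overlapping parts with the origin at the bottom-left of its bounding rectangle.
Bottom plate: 6.4 × 0.65, A = 4.16 in², y = 0.325 in, Ī = 0.146467 in⁴.
Web plate: 0.5 × 11.6, A = 5.8 in², y = 6.45 in, Ī = 65.0373 in⁴.
Top plate: 2.8 × 0.4, A = 1.12 in², y = 12.45 in, Ī = 0.0149333 in⁴.
Hole (subtracted): ⌀0.15, A = 0.0176715 in², y = 6.45 in, Ī = 0.0000248505 in⁴.
Centroid: ȳ = ΣA·y / ΣA = 4.75415 in.
Transfer each piece to the centroidal x-axis using Ī + A·d² with d = y − 4.75415:
  bottom plate: d = -4.42915 in → contributes +81.7549 in⁴
  web plate: d = 1.69585 in → contributes +81.7175 in⁴
  top plate: d = 7.69585 in → contributes +66.3481 in⁴
  hole: d = 1.69585 in → contributes −0.0508461 in⁴
Total I = 229.77 in⁴.

I_x ≈ 229.8 in⁴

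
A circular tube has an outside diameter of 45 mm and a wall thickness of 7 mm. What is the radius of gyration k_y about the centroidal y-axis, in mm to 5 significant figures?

k_y ≈ 13.661 mm

Break the section into simple shapes (no overlaps), measuring from the bottom-left corner of the bounding box.
Outer circle: ⌀45, A = 1590.431 mm², x = 22.5 mm, Ī = 201 289 mm⁴.
Bore (subtracted): ⌀31, A = 754.7676 mm², x = 22.5 mm, Ī = 45333.23 mm⁴.
By symmetry the centroid is at mid-width, x̄ = 22.5 mm.
All pieces are centred on the centroidal y-axis, so I = ΣĪ (holes subtracted) = 155955.7 mm⁴.
Radius of gyration: k = √(I/A) = √(155955.7 / 835.6636) = 13.66108 mm.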